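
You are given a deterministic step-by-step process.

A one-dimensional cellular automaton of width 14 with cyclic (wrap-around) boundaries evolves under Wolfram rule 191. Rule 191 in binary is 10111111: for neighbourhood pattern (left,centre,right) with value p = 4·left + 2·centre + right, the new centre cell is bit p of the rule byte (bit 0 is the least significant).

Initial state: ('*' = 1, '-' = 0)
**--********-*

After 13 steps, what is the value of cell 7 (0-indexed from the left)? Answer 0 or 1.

k=0  **--********-*
k=1  *-*********-**
k=2  -*********-***
k=3  *********-***-
k=4  ********-***-*
k=5  *******-***-**
k=6  ******-***-***
k=7  *****-***-****
k=8  ****-***-*****
k=9  ***-***-******
k=10  **-***-*******
k=11  *-***-********
k=12  -***-*********
k=13  ***-*********-

1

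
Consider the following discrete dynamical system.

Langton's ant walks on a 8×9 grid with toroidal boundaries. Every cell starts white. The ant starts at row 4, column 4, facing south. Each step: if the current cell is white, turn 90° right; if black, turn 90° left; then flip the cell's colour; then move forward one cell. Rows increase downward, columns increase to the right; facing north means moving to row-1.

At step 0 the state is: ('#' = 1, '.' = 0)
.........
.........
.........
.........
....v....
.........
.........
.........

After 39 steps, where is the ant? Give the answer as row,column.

t=0: .........
.........
.........
.........
....v....
.........
.........
.........
t=1: .........
.........
.........
.........
...<#....
.........
.........
.........
t=2: .........
.........
.........
...^.....
...##....
.........
.........
.........
t=3: .........
.........
.........
...#>....
...##....
.........
.........
.........
t=4: .........
.........
.........
...##....
...#v....
.........
.........
.........
t=5: .........
.........
.........
...##....
...#.>...
.........
.........
.........
t=6: .........
.........
.........
...##....
...#.#...
.....v...
.........
.........
t=7: .........
.........
.........
...##....
...#.#...
....<#...
.........
.........
t=8: .........
.........
.........
...##....
...#^#...
....##...
.........
.........
t=9: .........
.........
.........
...##....
...##>...
....##...
.........
.........
t=10: .........
.........
.........
...##^...
...##....
....##...
.........
.........
t=11: .........
.........
.........
...###>..
...##....
....##...
.........
.........
t=12: .........
.........
.........
...####..
...##.v..
....##...
.........
.........
t=13: .........
.........
.........
...####..
...##<#..
....##...
.........
.........
t=14: .........
.........
.........
...##^#..
...####..
....##...
.........
.........
t=15: .........
.........
.........
...#<.#..
...####..
....##...
.........
.........
t=16: .........
.........
.........
...#..#..
...#v##..
....##...
.........
.........
t=17: .........
.........
.........
...#..#..
...#.>#..
....##...
.........
.........
t=18: .........
.........
.........
...#.^#..
...#..#..
....##...
.........
.........
t=19: .........
.........
.........
...#.#>..
...#..#..
....##...
.........
.........
t=20: .........
.........
......^..
...#.#...
...#..#..
....##...
.........
.........
t=21: .........
.........
......#>.
...#.#...
...#..#..
....##...
.........
.........
t=22: .........
.........
......##.
...#.#.v.
...#..#..
....##...
.........
.........
t=23: .........
.........
......##.
...#.#<#.
...#..#..
....##...
.........
.........
t=24: .........
.........
......^#.
...#.###.
...#..#..
....##...
.........
.........
t=25: .........
.........
.....<.#.
...#.###.
...#..#..
....##...
.........
.........
t=26: .........
.....^...
.....#.#.
...#.###.
...#..#..
....##...
.........
.........
t=27: .........
.....#>..
.....#.#.
...#.###.
...#..#..
....##...
.........
.........
t=28: .........
.....##..
.....#v#.
...#.###.
...#..#..
....##...
.........
.........
t=29: .........
.....##..
.....<##.
...#.###.
...#..#..
....##...
.........
.........
t=30: .........
.....##..
......##.
...#.v##.
...#..#..
....##...
.........
.........
t=31: .........
.....##..
......##.
...#..>#.
...#..#..
....##...
.........
.........
t=32: .........
.....##..
......^#.
...#...#.
...#..#..
....##...
.........
.........
t=33: .........
.....##..
.....<.#.
...#...#.
...#..#..
....##...
.........
.........
t=34: .........
.....^#..
.....#.#.
...#...#.
...#..#..
....##...
.........
.........
t=35: .........
....<.#..
.....#.#.
...#...#.
...#..#..
....##...
.........
.........
t=36: ....^....
....#.#..
.....#.#.
...#...#.
...#..#..
....##...
.........
.........
t=37: ....#>...
....#.#..
.....#.#.
...#...#.
...#..#..
....##...
.........
.........
t=38: ....##...
....#v#..
.....#.#.
...#...#.
...#..#..
....##...
.........
.........
t=39: ....##...
....<##..
.....#.#.
...#...#.
...#..#..
....##...
.........
.........

1,4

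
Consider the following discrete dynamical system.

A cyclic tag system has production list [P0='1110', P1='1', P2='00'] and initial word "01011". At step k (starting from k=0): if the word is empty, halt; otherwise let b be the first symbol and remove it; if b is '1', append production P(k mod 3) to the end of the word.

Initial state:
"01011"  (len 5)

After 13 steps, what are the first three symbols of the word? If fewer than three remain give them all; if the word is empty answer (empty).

111

[0] "01011"  (len 5)
[1] "1011"  (len 4)
[2] "0111"  (len 4)
[3] "111"  (len 3)
[4] "111110"  (len 6)
[5] "111101"  (len 6)
[6] "1110100"  (len 7)
[7] "1101001110"  (len 10)
[8] "1010011101"  (len 10)
[9] "01001110100"  (len 11)
[10] "1001110100"  (len 10)
[11] "0011101001"  (len 10)
[12] "011101001"  (len 9)
[13] "11101001"  (len 8)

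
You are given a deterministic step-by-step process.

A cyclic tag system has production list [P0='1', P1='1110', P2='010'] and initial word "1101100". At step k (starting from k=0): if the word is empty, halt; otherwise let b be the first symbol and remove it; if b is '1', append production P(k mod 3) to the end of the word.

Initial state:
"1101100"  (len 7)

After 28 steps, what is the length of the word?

step 0: "1101100"  (len 7)
step 1: "1011001"  (len 7)
step 2: "0110011110"  (len 10)
step 3: "110011110"  (len 9)
step 4: "100111101"  (len 9)
step 5: "001111011110"  (len 12)
step 6: "01111011110"  (len 11)
step 7: "1111011110"  (len 10)
step 8: "1110111101110"  (len 13)
step 9: "110111101110010"  (len 15)
step 10: "101111011100101"  (len 15)
step 11: "011110111001011110"  (len 18)
step 12: "11110111001011110"  (len 17)
step 13: "11101110010111101"  (len 17)
step 14: "11011100101111011110"  (len 20)
step 15: "1011100101111011110010"  (len 22)
step 16: "0111001011110111100101"  (len 22)
step 17: "111001011110111100101"  (len 21)
step 18: "11001011110111100101010"  (len 23)
step 19: "10010111101111001010101"  (len 23)
step 20: "00101111011110010101011110"  (len 26)
step 21: "0101111011110010101011110"  (len 25)
step 22: "101111011110010101011110"  (len 24)
step 23: "011110111100101010111101110"  (len 27)
step 24: "11110111100101010111101110"  (len 26)
step 25: "11101111001010101111011101"  (len 26)
step 26: "11011110010101011110111011110"  (len 29)
step 27: "1011110010101011110111011110010"  (len 31)
step 28: "0111100101010111101110111100101"  (len 31)

31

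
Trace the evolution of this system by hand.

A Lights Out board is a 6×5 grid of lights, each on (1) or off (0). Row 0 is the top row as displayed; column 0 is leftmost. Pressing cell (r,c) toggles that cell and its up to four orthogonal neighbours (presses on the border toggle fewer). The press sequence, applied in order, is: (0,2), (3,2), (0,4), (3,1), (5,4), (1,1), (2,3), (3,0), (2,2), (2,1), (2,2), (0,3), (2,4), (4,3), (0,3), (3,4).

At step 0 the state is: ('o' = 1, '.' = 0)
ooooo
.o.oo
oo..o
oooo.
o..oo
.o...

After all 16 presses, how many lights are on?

k=0  ooooo
.o.oo
oo..o
oooo.
o..oo
.o...
k=1  o...o
.oooo
oo..o
oooo.
o..oo
.o...
k=2  o...o
.oooo
ooo.o
o....
o.ooo
.o...
k=3  o..o.
.ooo.
ooo.o
o....
o.ooo
.o...
k=4  o..o.
.ooo.
o.o.o
.oo..
ooooo
.o...
k=5  o..o.
.ooo.
o.o.o
.oo..
oooo.
.o.oo
k=6  oo.o.
o..o.
ooo.o
.oo..
oooo.
.o.oo
k=7  oo.o.
o....
oo.o.
.ooo.
oooo.
.o.oo
k=8  oo.o.
o....
.o.o.
o.oo.
.ooo.
.o.oo
k=9  oo.o.
o.o..
..o..
o..o.
.ooo.
.o.oo
k=10  oo.o.
ooo..
oo...
oo.o.
.ooo.
.o.oo
k=11  oo.o.
oo...
o.oo.
oooo.
.ooo.
.o.oo
k=12  ooo.o
oo.o.
o.oo.
oooo.
.ooo.
.o.oo
k=13  ooo.o
oo.oo
o.o.o
ooooo
.ooo.
.o.oo
k=14  ooo.o
oo.oo
o.o.o
ooo.o
.o..o
.o..o
k=15  oo.o.
oo..o
o.o.o
ooo.o
.o..o
.o..o
k=16  oo.o.
oo..o
o.o..
oooo.
.o...
.o..o

15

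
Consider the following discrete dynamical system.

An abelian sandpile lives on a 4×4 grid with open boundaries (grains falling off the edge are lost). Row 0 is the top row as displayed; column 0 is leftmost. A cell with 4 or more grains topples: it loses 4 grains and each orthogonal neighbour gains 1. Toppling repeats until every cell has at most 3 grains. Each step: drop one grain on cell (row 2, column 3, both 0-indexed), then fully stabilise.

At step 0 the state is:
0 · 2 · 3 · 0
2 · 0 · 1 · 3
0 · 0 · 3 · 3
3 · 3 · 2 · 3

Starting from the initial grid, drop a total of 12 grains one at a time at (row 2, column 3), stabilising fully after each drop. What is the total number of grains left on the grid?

[0] 0 · 2 · 3 · 0
2 · 0 · 1 · 3
0 · 0 · 3 · 3
3 · 3 · 2 · 3
[1] 0 · 2 · 3 · 1
2 · 0 · 3 · 0
1 · 2 · 1 · 3
0 · 1 · 1 · 1
[2] 0 · 2 · 3 · 1
2 · 0 · 3 · 1
1 · 2 · 2 · 0
0 · 1 · 1 · 2
[3] 0 · 2 · 3 · 1
2 · 0 · 3 · 1
1 · 2 · 2 · 1
0 · 1 · 1 · 2
[4] 0 · 2 · 3 · 1
2 · 0 · 3 · 1
1 · 2 · 2 · 2
0 · 1 · 1 · 2
[5] 0 · 2 · 3 · 1
2 · 0 · 3 · 1
1 · 2 · 2 · 3
0 · 1 · 1 · 2
[6] 0 · 2 · 3 · 1
2 · 0 · 3 · 2
1 · 2 · 3 · 0
0 · 1 · 1 · 3
[7] 0 · 2 · 3 · 1
2 · 0 · 3 · 2
1 · 2 · 3 · 1
0 · 1 · 1 · 3
[8] 0 · 2 · 3 · 1
2 · 0 · 3 · 2
1 · 2 · 3 · 2
0 · 1 · 1 · 3
[9] 0 · 2 · 3 · 1
2 · 0 · 3 · 2
1 · 2 · 3 · 3
0 · 1 · 1 · 3
[10] 0 · 3 · 0 · 3
2 · 1 · 2 · 0
1 · 3 · 1 · 3
0 · 1 · 3 · 0
[11] 0 · 3 · 0 · 3
2 · 1 · 2 · 1
1 · 3 · 2 · 0
0 · 1 · 3 · 1
[12] 0 · 3 · 0 · 3
2 · 1 · 2 · 1
1 · 3 · 2 · 1
0 · 1 · 3 · 1

24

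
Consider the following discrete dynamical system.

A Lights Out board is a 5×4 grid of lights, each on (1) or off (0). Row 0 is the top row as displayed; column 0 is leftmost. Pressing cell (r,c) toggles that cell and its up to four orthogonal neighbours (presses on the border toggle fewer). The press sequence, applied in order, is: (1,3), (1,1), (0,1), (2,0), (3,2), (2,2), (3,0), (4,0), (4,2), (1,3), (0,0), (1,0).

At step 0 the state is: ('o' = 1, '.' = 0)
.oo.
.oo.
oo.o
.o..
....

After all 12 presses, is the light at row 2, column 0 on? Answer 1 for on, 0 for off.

0

[0] .oo.
.oo.
oo.o
.o..
....
[1] .ooo
.o.o
oo..
.o..
....
[2] ..oo
o.oo
o...
.o..
....
[3] oo.o
oooo
o...
.o..
....
[4] oo.o
.ooo
.o..
oo..
....
[5] oo.o
.ooo
.oo.
o.oo
..o.
[6] oo.o
.o.o
...o
o..o
..o.
[7] oo.o
.o.o
o..o
.o.o
o.o.
[8] oo.o
.o.o
o..o
oo.o
.oo.
[9] oo.o
.o.o
o..o
oooo
...o
[10] oo..
.oo.
o...
oooo
...o
[11] ....
ooo.
o...
oooo
...o
[12] o...
..o.
....
oooo
...o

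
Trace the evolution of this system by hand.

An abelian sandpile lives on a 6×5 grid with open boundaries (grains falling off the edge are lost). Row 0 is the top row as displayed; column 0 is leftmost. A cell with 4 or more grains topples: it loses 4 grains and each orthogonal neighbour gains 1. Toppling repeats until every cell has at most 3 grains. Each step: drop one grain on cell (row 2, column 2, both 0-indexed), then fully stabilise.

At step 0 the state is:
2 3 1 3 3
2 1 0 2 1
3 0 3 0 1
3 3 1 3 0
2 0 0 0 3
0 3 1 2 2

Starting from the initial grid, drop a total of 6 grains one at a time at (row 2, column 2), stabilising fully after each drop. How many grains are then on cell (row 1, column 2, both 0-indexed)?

2

t=0: 2 3 1 3 3
2 1 0 2 1
3 0 3 0 1
3 3 1 3 0
2 0 0 0 3
0 3 1 2 2
t=1: 2 3 1 3 3
2 1 1 2 1
3 1 0 1 1
3 3 2 3 0
2 0 0 0 3
0 3 1 2 2
t=2: 2 3 1 3 3
2 1 1 2 1
3 1 1 1 1
3 3 2 3 0
2 0 0 0 3
0 3 1 2 2
t=3: 2 3 1 3 3
2 1 1 2 1
3 1 2 1 1
3 3 2 3 0
2 0 0 0 3
0 3 1 2 2
t=4: 2 3 1 3 3
2 1 1 2 1
3 1 3 1 1
3 3 2 3 0
2 0 0 0 3
0 3 1 2 2
t=5: 2 3 1 3 3
2 1 2 2 1
3 2 0 2 1
3 3 3 3 0
2 0 0 0 3
0 3 1 2 2
t=6: 2 3 1 3 3
2 1 2 2 1
3 2 1 2 1
3 3 3 3 0
2 0 0 0 3
0 3 1 2 2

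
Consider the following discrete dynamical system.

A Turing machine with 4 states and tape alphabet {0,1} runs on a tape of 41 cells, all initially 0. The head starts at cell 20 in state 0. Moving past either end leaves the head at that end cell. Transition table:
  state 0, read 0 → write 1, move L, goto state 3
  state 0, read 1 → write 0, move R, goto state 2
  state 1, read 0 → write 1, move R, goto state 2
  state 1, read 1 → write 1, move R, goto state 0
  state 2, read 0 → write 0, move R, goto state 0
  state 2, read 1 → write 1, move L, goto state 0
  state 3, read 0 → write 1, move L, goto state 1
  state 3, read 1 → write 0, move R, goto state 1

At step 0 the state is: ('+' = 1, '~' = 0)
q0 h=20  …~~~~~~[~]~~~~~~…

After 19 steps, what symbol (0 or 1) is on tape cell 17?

gen 0: q0 h=20  …~~~~~~[~]~~~~~~…
gen 1: q3 h=19  …~~~~~~[~]+~~~~~…
gen 2: q1 h=18  …~~~~~~[~]++~~~~…
gen 3: q2 h=19  …~~~~~+[+]+~~~~~…
gen 4: q0 h=18  …~~~~~~[+]++~~~~…
gen 5: q2 h=19  …~~~~~~[+]+~~~~~…
gen 6: q0 h=18  …~~~~~~[~]++~~~~…
gen 7: q3 h=17  …~~~~~~[~]+++~~~…
gen 8: q1 h=16  …~~~~~~[~]++++~~…
gen 9: q2 h=17  …~~~~~+[+]+++~~~…
gen 10: q0 h=16  …~~~~~~[+]++++~~…
gen 11: q2 h=17  …~~~~~~[+]+++~~~…
gen 12: q0 h=16  …~~~~~~[~]++++~~…
gen 13: q3 h=15  …~~~~~~[~]+++++~…
gen 14: q1 h=14  …~~~~~~[~]++++++…
gen 15: q2 h=15  …~~~~~+[+]+++++~…
gen 16: q0 h=14  …~~~~~~[+]++++++…
gen 17: q2 h=15  …~~~~~~[+]+++++~…
gen 18: q0 h=14  …~~~~~~[~]++++++…
gen 19: q3 h=13  …~~~~~~[~]++++++…

1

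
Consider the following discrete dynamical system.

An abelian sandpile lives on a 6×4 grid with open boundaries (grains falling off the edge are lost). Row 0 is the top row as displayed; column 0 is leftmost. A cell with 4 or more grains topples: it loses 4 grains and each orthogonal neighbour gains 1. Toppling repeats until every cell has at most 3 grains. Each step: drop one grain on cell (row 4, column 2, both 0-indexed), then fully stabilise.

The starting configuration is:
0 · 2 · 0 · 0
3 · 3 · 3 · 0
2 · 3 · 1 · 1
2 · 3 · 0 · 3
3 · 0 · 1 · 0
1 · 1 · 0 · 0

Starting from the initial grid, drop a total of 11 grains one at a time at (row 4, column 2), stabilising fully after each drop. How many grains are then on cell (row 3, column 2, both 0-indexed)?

0) 0 · 2 · 0 · 0
3 · 3 · 3 · 0
2 · 3 · 1 · 1
2 · 3 · 0 · 3
3 · 0 · 1 · 0
1 · 1 · 0 · 0
1) 0 · 2 · 0 · 0
3 · 3 · 3 · 0
2 · 3 · 1 · 1
2 · 3 · 0 · 3
3 · 0 · 2 · 0
1 · 1 · 0 · 0
2) 0 · 2 · 0 · 0
3 · 3 · 3 · 0
2 · 3 · 1 · 1
2 · 3 · 0 · 3
3 · 0 · 3 · 0
1 · 1 · 0 · 0
3) 0 · 2 · 0 · 0
3 · 3 · 3 · 0
2 · 3 · 1 · 1
2 · 3 · 1 · 3
3 · 1 · 0 · 1
1 · 1 · 1 · 0
4) 0 · 2 · 0 · 0
3 · 3 · 3 · 0
2 · 3 · 1 · 1
2 · 3 · 1 · 3
3 · 1 · 1 · 1
1 · 1 · 1 · 0
5) 0 · 2 · 0 · 0
3 · 3 · 3 · 0
2 · 3 · 1 · 1
2 · 3 · 1 · 3
3 · 1 · 2 · 1
1 · 1 · 1 · 0
6) 0 · 2 · 0 · 0
3 · 3 · 3 · 0
2 · 3 · 1 · 1
2 · 3 · 1 · 3
3 · 1 · 3 · 1
1 · 1 · 1 · 0
7) 0 · 2 · 0 · 0
3 · 3 · 3 · 0
2 · 3 · 1 · 1
2 · 3 · 2 · 3
3 · 2 · 0 · 2
1 · 1 · 2 · 0
8) 0 · 2 · 0 · 0
3 · 3 · 3 · 0
2 · 3 · 1 · 1
2 · 3 · 2 · 3
3 · 2 · 1 · 2
1 · 1 · 2 · 0
9) 0 · 2 · 0 · 0
3 · 3 · 3 · 0
2 · 3 · 1 · 1
2 · 3 · 2 · 3
3 · 2 · 2 · 2
1 · 1 · 2 · 0
10) 0 · 2 · 0 · 0
3 · 3 · 3 · 0
2 · 3 · 1 · 1
2 · 3 · 2 · 3
3 · 2 · 3 · 2
1 · 1 · 2 · 0
11) 0 · 2 · 0 · 0
3 · 3 · 3 · 0
2 · 3 · 1 · 1
2 · 3 · 3 · 3
3 · 3 · 0 · 3
1 · 1 · 3 · 0

3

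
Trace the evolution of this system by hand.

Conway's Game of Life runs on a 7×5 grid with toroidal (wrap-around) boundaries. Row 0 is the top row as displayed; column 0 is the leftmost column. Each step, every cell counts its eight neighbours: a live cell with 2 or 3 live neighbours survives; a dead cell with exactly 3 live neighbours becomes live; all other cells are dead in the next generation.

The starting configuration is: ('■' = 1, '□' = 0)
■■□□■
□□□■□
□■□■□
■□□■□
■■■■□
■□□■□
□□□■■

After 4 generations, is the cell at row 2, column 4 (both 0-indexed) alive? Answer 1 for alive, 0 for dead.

k=0  ■■□□■
□□□■□
□■□■□
■□□■□
■■■■□
■□□■□
□□□■■
k=1  ■□■□□
□■□■□
□□□■□
■□□■□
■□□■□
■□□□□
□■■■□
k=2  ■□□□■
□■□■■
□□□■□
□□■■□
■■□□□
■□□■□
■□■■■
k=3  □□□□□
□□■■□
□□□□□
□■■■■
■■□■□
□□□■□
□□■□□
k=4  □□■■□
□□□□□
□■□□■
□■□■■
■■□□□
□■□■■
□□□□□

1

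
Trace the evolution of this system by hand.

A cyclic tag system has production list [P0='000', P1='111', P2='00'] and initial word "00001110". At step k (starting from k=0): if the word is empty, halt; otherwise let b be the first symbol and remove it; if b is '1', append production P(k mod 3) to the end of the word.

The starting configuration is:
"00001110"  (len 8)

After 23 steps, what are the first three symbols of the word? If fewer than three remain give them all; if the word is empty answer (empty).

100

gen 0: "00001110"  (len 8)
gen 1: "0001110"  (len 7)
gen 2: "001110"  (len 6)
gen 3: "01110"  (len 5)
gen 4: "1110"  (len 4)
gen 5: "110111"  (len 6)
gen 6: "1011100"  (len 7)
gen 7: "011100000"  (len 9)
gen 8: "11100000"  (len 8)
gen 9: "110000000"  (len 9)
gen 10: "10000000000"  (len 11)
gen 11: "0000000000111"  (len 13)
gen 12: "000000000111"  (len 12)
gen 13: "00000000111"  (len 11)
gen 14: "0000000111"  (len 10)
gen 15: "000000111"  (len 9)
gen 16: "00000111"  (len 8)
gen 17: "0000111"  (len 7)
gen 18: "000111"  (len 6)
gen 19: "00111"  (len 5)
gen 20: "0111"  (len 4)
gen 21: "111"  (len 3)
gen 22: "11000"  (len 5)
gen 23: "1000111"  (len 7)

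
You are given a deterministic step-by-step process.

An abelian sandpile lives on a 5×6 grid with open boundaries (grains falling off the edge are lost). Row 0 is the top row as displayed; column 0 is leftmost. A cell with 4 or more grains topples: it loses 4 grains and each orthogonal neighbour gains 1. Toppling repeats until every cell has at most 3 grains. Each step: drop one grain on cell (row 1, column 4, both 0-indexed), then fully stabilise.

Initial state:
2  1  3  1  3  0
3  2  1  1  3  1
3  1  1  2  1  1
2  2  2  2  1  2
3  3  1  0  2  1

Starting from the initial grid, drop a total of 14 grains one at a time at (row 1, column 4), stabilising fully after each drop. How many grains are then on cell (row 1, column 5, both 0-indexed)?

k=0  2  1  3  1  3  0
3  2  1  1  3  1
3  1  1  2  1  1
2  2  2  2  1  2
3  3  1  0  2  1
k=1  2  1  3  2  0  1
3  2  1  2  1  2
3  1  1  2  2  1
2  2  2  2  1  2
3  3  1  0  2  1
k=2  2  1  3  2  0  1
3  2  1  2  2  2
3  1  1  2  2  1
2  2  2  2  1  2
3  3  1  0  2  1
k=3  2  1  3  2  0  1
3  2  1  2  3  2
3  1  1  2  2  1
2  2  2  2  1  2
3  3  1  0  2  1
k=4  2  1  3  2  1  1
3  2  1  3  0  3
3  1  1  2  3  1
2  2  2  2  1  2
3  3  1  0  2  1
k=5  2  1  3  2  1  1
3  2  1  3  1  3
3  1  1  2  3  1
2  2  2  2  1  2
3  3  1  0  2  1
k=6  2  1  3  2  1  1
3  2  1  3  2  3
3  1  1  2  3  1
2  2  2  2  1  2
3  3  1  0  2  1
k=7  2  1  3  2  1  1
3  2  1  3  3  3
3  1  1  2  3  1
2  2  2  2  1  2
3  3  1  0  2  1
k=8  2  1  3  3  2  2
3  2  2  1  3  0
3  1  2  0  1  3
2  2  2  3  2  2
3  3  1  0  2  1
k=9  2  1  3  3  3  2
3  2  2  2  0  1
3  1  2  0  2  3
2  2  2  3  2  2
3  3  1  0  2  1
k=10  2  1  3  3  3  2
3  2  2  2  1  1
3  1  2  0  2  3
2  2  2  3  2  2
3  3  1  0  2  1
k=11  2  1  3  3  3  2
3  2  2  2  2  1
3  1  2  0  2  3
2  2  2  3  2  2
3  3  1  0  2  1
k=12  2  1  3  3  3  2
3  2  2  2  3  1
3  1  2  0  2  3
2  2  2  3  2  2
3  3  1  0  2  1
k=13  2  2  1  2  1  3
3  3  0  1  2  2
3  1  3  1  3  3
2  2  2  3  2  2
3  3  1  0  2  1
k=14  2  2  1  2  1  3
3  3  0  1  3  2
3  1  3  1  3  3
2  2  2  3  2  2
3  3  1  0  2  1

2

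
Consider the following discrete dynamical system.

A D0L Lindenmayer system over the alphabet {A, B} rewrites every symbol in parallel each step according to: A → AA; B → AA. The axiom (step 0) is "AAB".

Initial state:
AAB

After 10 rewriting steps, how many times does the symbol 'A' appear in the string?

[0] AAB
[1] AAAAAA
[2] AAAAAAAAAAAA
[3] AAAAAAAAAAAAAAAAAAAAAAAA
[4] AAAAAAAAAAAAAAAAAAAAAAAAAAAAAAAAAAAAAAAAAAAAAAAA
[5] AAAAAAAAAAAAAAAAAAAAAAAAAAAAAAAAAAAAAAAAAAAAAAAAAAAAAAAAAAAAAAAAAAAAAAAAAAAAAAAAAAAAAAAAAAAAAAAA
[6] AAAAAAAAAAAAAAAAAAAAAAAAAAAAAAAAAAAAAAAAAAAAAAAAAAAAAAAAAA…AAAAAAAAAAAAAAAAAAAAAAAAAAAAAAAAAAAAAAAAAAAAAAAAAAAAAAAAAA  (len 192)
[7] AAAAAAAAAAAAAAAAAAAAAAAAAAAAAAAAAAAAAAAAAAAAAAAAAAAAAAAAAA…AAAAAAAAAAAAAAAAAAAAAAAAAAAAAAAAAAAAAAAAAAAAAAAAAAAAAAAAAA  (len 384)
[8] AAAAAAAAAAAAAAAAAAAAAAAAAAAAAAAAAAAAAAAAAAAAAAAAAAAAAAAAAA…AAAAAAAAAAAAAAAAAAAAAAAAAAAAAAAAAAAAAAAAAAAAAAAAAAAAAAAAAA  (len 768)
[9] AAAAAAAAAAAAAAAAAAAAAAAAAAAAAAAAAAAAAAAAAAAAAAAAAAAAAAAAAA…AAAAAAAAAAAAAAAAAAAAAAAAAAAAAAAAAAAAAAAAAAAAAAAAAAAAAAAAAA  (len 1536)
[10] AAAAAAAAAAAAAAAAAAAAAAAAAAAAAAAAAAAAAAAAAAAAAAAAAAAAAAAAAA…AAAAAAAAAAAAAAAAAAAAAAAAAAAAAAAAAAAAAAAAAAAAAAAAAAAAAAAAAA  (len 3072)

3072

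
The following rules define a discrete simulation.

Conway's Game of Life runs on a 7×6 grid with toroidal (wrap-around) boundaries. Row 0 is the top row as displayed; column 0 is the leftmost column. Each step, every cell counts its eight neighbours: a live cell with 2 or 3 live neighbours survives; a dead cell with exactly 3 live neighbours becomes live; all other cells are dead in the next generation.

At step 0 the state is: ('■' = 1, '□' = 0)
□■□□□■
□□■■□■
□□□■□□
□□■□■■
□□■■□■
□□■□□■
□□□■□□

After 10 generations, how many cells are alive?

5

[0] □■□□□■
□□■■□■
□□□■□□
□□■□■■
□□■■□■
□□■□□■
□□□■□□
[1] ■□□■□□
■□■■□□
□□□□□■
□□■□□■
■■■□□■
□□■□□□
■□■□■□
[2] ■□□□■□
■■■■■■
■■■■■■
□□■□■■
■□■■□■
□□■□□□
□□■□□■
[3] □□□□□□
□□□□□□
□□□□□□
□□□□□□
■□■□□■
■□■□■■
□■□■□■
[4] □□□□□□
□□□□□□
□□□□□□
□□□□□□
■□□■■□
□□■□□□
□■■■□■
[5] □□■□□□
□□□□□□
□□□□□□
□□□□□□
□□□■□□
■□□□□■
□■■■□□
[6] □■■■□□
□□□□□□
□□□□□□
□□□□□□
□□□□□□
■■□■■□
■■■■□□
[7] ■□□■□□
□□■□□□
□□□□□□
□□□□□□
□□□□□□
■□□■■■
□□□□□■
[8] □□□□□□
□□□□□□
□□□□□□
□□□□□□
□□□□■■
■□□□■■
□□□■□□
[9] □□□□□□
□□□□□□
□□□□□□
□□□□□□
■□□□■□
■□□■□□
□□□□■■
[10] □□□□□□
□□□□□□
□□□□□□
□□□□□□
□□□□□■
■□□■□□
□□□□■■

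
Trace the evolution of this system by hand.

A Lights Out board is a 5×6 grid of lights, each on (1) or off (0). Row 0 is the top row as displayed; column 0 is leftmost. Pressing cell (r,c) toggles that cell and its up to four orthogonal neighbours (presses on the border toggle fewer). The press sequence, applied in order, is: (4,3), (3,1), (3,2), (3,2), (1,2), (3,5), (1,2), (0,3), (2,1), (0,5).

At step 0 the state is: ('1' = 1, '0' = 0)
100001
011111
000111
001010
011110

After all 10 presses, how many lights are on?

k=0  100001
011111
000111
001010
011110
k=1  100001
011111
000111
001110
010000
k=2  100001
011111
010111
110110
000000
k=3  100001
011111
011111
101010
001000
k=4  100001
011111
010111
110110
000000
k=5  101001
000011
011111
110110
000000
k=6  101001
000011
011110
110101
000001
k=7  100001
011111
010110
110101
000001
k=8  101111
011011
010110
110101
000001
k=9  101111
001011
101110
100101
000001
k=10  101100
001010
101110
100101
000001

13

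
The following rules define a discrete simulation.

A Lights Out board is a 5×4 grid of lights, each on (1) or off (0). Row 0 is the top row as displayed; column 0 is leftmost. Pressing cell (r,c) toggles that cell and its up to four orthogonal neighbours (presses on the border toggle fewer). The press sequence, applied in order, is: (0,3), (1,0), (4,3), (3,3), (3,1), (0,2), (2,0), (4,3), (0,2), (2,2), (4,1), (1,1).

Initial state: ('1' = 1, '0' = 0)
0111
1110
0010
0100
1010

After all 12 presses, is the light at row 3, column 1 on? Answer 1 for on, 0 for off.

1

step 0: 0111
1110
0010
0100
1010
step 1: 0100
1111
0010
0100
1010
step 2: 1100
0011
1010
0100
1010
step 3: 1100
0011
1010
0101
1001
step 4: 1100
0011
1011
0110
1000
step 5: 1100
0011
1111
1000
1100
step 6: 1011
0001
1111
1000
1100
step 7: 1011
1001
0011
0000
1100
step 8: 1011
1001
0011
0001
1111
step 9: 1100
1011
0011
0001
1111
step 10: 1100
1001
0100
0011
1111
step 11: 1100
1001
0100
0111
0001
step 12: 1000
0111
0000
0111
0001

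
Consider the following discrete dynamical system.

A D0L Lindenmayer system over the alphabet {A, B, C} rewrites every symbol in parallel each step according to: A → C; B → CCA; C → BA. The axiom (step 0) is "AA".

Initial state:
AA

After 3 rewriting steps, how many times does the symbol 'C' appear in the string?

6

t=0: AA
t=1: CC
t=2: BABA
t=3: CCACCCAC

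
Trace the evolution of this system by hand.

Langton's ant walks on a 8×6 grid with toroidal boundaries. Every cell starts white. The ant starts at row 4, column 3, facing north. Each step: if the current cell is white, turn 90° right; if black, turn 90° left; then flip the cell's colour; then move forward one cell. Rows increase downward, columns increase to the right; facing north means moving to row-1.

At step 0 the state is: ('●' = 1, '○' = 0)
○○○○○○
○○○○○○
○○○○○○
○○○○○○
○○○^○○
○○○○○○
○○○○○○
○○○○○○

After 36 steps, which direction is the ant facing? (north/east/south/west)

south

t=0: ○○○○○○
○○○○○○
○○○○○○
○○○○○○
○○○^○○
○○○○○○
○○○○○○
○○○○○○
t=1: ○○○○○○
○○○○○○
○○○○○○
○○○○○○
○○○●>○
○○○○○○
○○○○○○
○○○○○○
t=2: ○○○○○○
○○○○○○
○○○○○○
○○○○○○
○○○●●○
○○○○v○
○○○○○○
○○○○○○
t=3: ○○○○○○
○○○○○○
○○○○○○
○○○○○○
○○○●●○
○○○<●○
○○○○○○
○○○○○○
t=4: ○○○○○○
○○○○○○
○○○○○○
○○○○○○
○○○^●○
○○○●●○
○○○○○○
○○○○○○
t=5: ○○○○○○
○○○○○○
○○○○○○
○○○○○○
○○<○●○
○○○●●○
○○○○○○
○○○○○○
t=6: ○○○○○○
○○○○○○
○○○○○○
○○^○○○
○○●○●○
○○○●●○
○○○○○○
○○○○○○
t=7: ○○○○○○
○○○○○○
○○○○○○
○○●>○○
○○●○●○
○○○●●○
○○○○○○
○○○○○○
t=8: ○○○○○○
○○○○○○
○○○○○○
○○●●○○
○○●v●○
○○○●●○
○○○○○○
○○○○○○
t=9: ○○○○○○
○○○○○○
○○○○○○
○○●●○○
○○<●●○
○○○●●○
○○○○○○
○○○○○○
t=10: ○○○○○○
○○○○○○
○○○○○○
○○●●○○
○○○●●○
○○v●●○
○○○○○○
○○○○○○
t=11: ○○○○○○
○○○○○○
○○○○○○
○○●●○○
○○○●●○
○<●●●○
○○○○○○
○○○○○○
t=12: ○○○○○○
○○○○○○
○○○○○○
○○●●○○
○^○●●○
○●●●●○
○○○○○○
○○○○○○
t=13: ○○○○○○
○○○○○○
○○○○○○
○○●●○○
○●>●●○
○●●●●○
○○○○○○
○○○○○○
t=14: ○○○○○○
○○○○○○
○○○○○○
○○●●○○
○●●●●○
○●v●●○
○○○○○○
○○○○○○
t=15: ○○○○○○
○○○○○○
○○○○○○
○○●●○○
○●●●●○
○●○>●○
○○○○○○
○○○○○○
t=16: ○○○○○○
○○○○○○
○○○○○○
○○●●○○
○●●^●○
○●○○●○
○○○○○○
○○○○○○
t=17: ○○○○○○
○○○○○○
○○○○○○
○○●●○○
○●<○●○
○●○○●○
○○○○○○
○○○○○○
t=18: ○○○○○○
○○○○○○
○○○○○○
○○●●○○
○●○○●○
○●v○●○
○○○○○○
○○○○○○
t=19: ○○○○○○
○○○○○○
○○○○○○
○○●●○○
○●○○●○
○<●○●○
○○○○○○
○○○○○○
t=20: ○○○○○○
○○○○○○
○○○○○○
○○●●○○
○●○○●○
○○●○●○
○v○○○○
○○○○○○
t=21: ○○○○○○
○○○○○○
○○○○○○
○○●●○○
○●○○●○
○○●○●○
<●○○○○
○○○○○○
t=22: ○○○○○○
○○○○○○
○○○○○○
○○●●○○
○●○○●○
^○●○●○
●●○○○○
○○○○○○
t=23: ○○○○○○
○○○○○○
○○○○○○
○○●●○○
○●○○●○
●>●○●○
●●○○○○
○○○○○○
t=24: ○○○○○○
○○○○○○
○○○○○○
○○●●○○
○●○○●○
●●●○●○
●v○○○○
○○○○○○
t=25: ○○○○○○
○○○○○○
○○○○○○
○○●●○○
○●○○●○
●●●○●○
●○>○○○
○○○○○○
t=26: ○○○○○○
○○○○○○
○○○○○○
○○●●○○
○●○○●○
●●●○●○
●○●○○○
○○v○○○
t=27: ○○○○○○
○○○○○○
○○○○○○
○○●●○○
○●○○●○
●●●○●○
●○●○○○
○<●○○○
t=28: ○○○○○○
○○○○○○
○○○○○○
○○●●○○
○●○○●○
●●●○●○
●^●○○○
○●●○○○
t=29: ○○○○○○
○○○○○○
○○○○○○
○○●●○○
○●○○●○
●●●○●○
●●>○○○
○●●○○○
t=30: ○○○○○○
○○○○○○
○○○○○○
○○●●○○
○●○○●○
●●^○●○
●●○○○○
○●●○○○
t=31: ○○○○○○
○○○○○○
○○○○○○
○○●●○○
○●○○●○
●<○○●○
●●○○○○
○●●○○○
t=32: ○○○○○○
○○○○○○
○○○○○○
○○●●○○
○●○○●○
●○○○●○
●v○○○○
○●●○○○
t=33: ○○○○○○
○○○○○○
○○○○○○
○○●●○○
○●○○●○
●○○○●○
●○>○○○
○●●○○○
t=34: ○○○○○○
○○○○○○
○○○○○○
○○●●○○
○●○○●○
●○○○●○
●○●○○○
○●v○○○
t=35: ○○○○○○
○○○○○○
○○○○○○
○○●●○○
○●○○●○
●○○○●○
●○●○○○
○●○>○○
t=36: ○○○v○○
○○○○○○
○○○○○○
○○●●○○
○●○○●○
●○○○●○
●○●○○○
○●○●○○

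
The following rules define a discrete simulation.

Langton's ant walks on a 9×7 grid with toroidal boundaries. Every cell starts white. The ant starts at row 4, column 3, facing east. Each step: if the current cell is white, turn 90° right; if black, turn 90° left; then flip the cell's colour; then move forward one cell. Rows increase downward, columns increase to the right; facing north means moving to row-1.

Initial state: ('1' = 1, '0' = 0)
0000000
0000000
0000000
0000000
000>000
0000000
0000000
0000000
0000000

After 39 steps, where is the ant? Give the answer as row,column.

[0] 0000000
0000000
0000000
0000000
000>000
0000000
0000000
0000000
0000000
[1] 0000000
0000000
0000000
0000000
0001000
000v000
0000000
0000000
0000000
[2] 0000000
0000000
0000000
0000000
0001000
00<1000
0000000
0000000
0000000
[3] 0000000
0000000
0000000
0000000
00^1000
0011000
0000000
0000000
0000000
[4] 0000000
0000000
0000000
0000000
001>000
0011000
0000000
0000000
0000000
[5] 0000000
0000000
0000000
000^000
0010000
0011000
0000000
0000000
0000000
[6] 0000000
0000000
0000000
0001>00
0010000
0011000
0000000
0000000
0000000
[7] 0000000
0000000
0000000
0001100
0010v00
0011000
0000000
0000000
0000000
[8] 0000000
0000000
0000000
0001100
001<100
0011000
0000000
0000000
0000000
[9] 0000000
0000000
0000000
000^100
0011100
0011000
0000000
0000000
0000000
[10] 0000000
0000000
0000000
00<0100
0011100
0011000
0000000
0000000
0000000
[11] 0000000
0000000
00^0000
0010100
0011100
0011000
0000000
0000000
0000000
[12] 0000000
0000000
001>000
0010100
0011100
0011000
0000000
0000000
0000000
[13] 0000000
0000000
0011000
001v100
0011100
0011000
0000000
0000000
0000000
[14] 0000000
0000000
0011000
00<1100
0011100
0011000
0000000
0000000
0000000
[15] 0000000
0000000
0011000
0001100
00v1100
0011000
0000000
0000000
0000000
[16] 0000000
0000000
0011000
0001100
000>100
0011000
0000000
0000000
0000000
[17] 0000000
0000000
0011000
000^100
0000100
0011000
0000000
0000000
0000000
[18] 0000000
0000000
0011000
00<0100
0000100
0011000
0000000
0000000
0000000
[19] 0000000
0000000
00^1000
0010100
0000100
0011000
0000000
0000000
0000000
[20] 0000000
0000000
0<01000
0010100
0000100
0011000
0000000
0000000
0000000
[21] 0000000
0^00000
0101000
0010100
0000100
0011000
0000000
0000000
0000000
[22] 0000000
01>0000
0101000
0010100
0000100
0011000
0000000
0000000
0000000
[23] 0000000
0110000
01v1000
0010100
0000100
0011000
0000000
0000000
0000000
[24] 0000000
0110000
0<11000
0010100
0000100
0011000
0000000
0000000
0000000
[25] 0000000
0110000
0011000
0v10100
0000100
0011000
0000000
0000000
0000000
[26] 0000000
0110000
0011000
<110100
0000100
0011000
0000000
0000000
0000000
[27] 0000000
0110000
^011000
1110100
0000100
0011000
0000000
0000000
0000000
[28] 0000000
0110000
1>11000
1110100
0000100
0011000
0000000
0000000
0000000
[29] 0000000
0110000
1111000
1v10100
0000100
0011000
0000000
0000000
0000000
[30] 0000000
0110000
1111000
10>0100
0000100
0011000
0000000
0000000
0000000
[31] 0000000
0110000
11^1000
1000100
0000100
0011000
0000000
0000000
0000000
[32] 0000000
0110000
1<01000
1000100
0000100
0011000
0000000
0000000
0000000
[33] 0000000
0110000
1001000
1v00100
0000100
0011000
0000000
0000000
0000000
[34] 0000000
0110000
1001000
<100100
0000100
0011000
0000000
0000000
0000000
[35] 0000000
0110000
1001000
0100100
v000100
0011000
0000000
0000000
0000000
[36] 0000000
0110000
1001000
0100100
100010<
0011000
0000000
0000000
0000000
[37] 0000000
0110000
1001000
010010^
1000101
0011000
0000000
0000000
0000000
[38] 0000000
0110000
1001000
>100101
1000101
0011000
0000000
0000000
0000000
[39] 0000000
0110000
1001000
1100101
v000101
0011000
0000000
0000000
0000000

4,0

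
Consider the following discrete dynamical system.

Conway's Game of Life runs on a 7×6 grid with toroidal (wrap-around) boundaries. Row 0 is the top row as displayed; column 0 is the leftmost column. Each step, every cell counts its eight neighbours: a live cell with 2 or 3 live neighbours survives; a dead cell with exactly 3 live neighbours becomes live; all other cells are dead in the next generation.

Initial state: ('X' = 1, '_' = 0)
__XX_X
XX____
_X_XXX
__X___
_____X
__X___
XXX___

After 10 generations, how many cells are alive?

36

step 0: __XX_X
XX____
_X_XXX
__X___
_____X
__X___
XXX___
step 1: ___X_X
_X____
_X_XXX
X_XX_X
______
X_X___
X_____
step 2: X_____
___X_X
_X_X_X
XXXX_X
X_XX_X
_X____
XX___X
step 3: _X__X_
__X__X
_X_X_X
______
___X_X
____X_
_X___X
step 4: _XX_XX
_XXX_X
X_X_X_
X_X___
____X_
X___XX
X___XX
step 5: ______
______
X___X_
______
XX_XX_
X__X__
______
step 6: ______
______
______
XX_XX_
XXXXXX
XXXXXX
______
step 7: ______
______
______
______
______
______
XXXXXX
step 8: XXXXXX
______
______
______
______
XXXXXX
XXXXXX
step 9: ______
XXXXXX
______
______
XXXXXX
______
______
step 10: XXXXXX
XXXXXX
XXXXXX
XXXXXX
XXXXXX
XXXXXX
______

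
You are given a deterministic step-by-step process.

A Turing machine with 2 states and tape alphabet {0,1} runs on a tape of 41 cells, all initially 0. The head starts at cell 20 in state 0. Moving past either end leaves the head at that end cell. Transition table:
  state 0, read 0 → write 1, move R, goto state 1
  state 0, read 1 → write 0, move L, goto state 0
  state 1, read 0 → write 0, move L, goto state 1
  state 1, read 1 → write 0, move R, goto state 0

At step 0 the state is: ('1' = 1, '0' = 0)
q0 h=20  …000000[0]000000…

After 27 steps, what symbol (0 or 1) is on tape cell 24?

[0] q0 h=20  …000000[0]000000…
[1] q1 h=21  …000001[0]000000…
[2] q1 h=20  …000000[1]000000…
[3] q0 h=21  …000000[0]000000…
[4] q1 h=22  …000001[0]000000…
[5] q1 h=21  …000000[1]000000…
[6] q0 h=22  …000000[0]000000…
[7] q1 h=23  …000001[0]000000…
[8] q1 h=22  …000000[1]000000…
[9] q0 h=23  …000000[0]000000…
[10] q1 h=24  …000001[0]000000…
[11] q1 h=23  …000000[1]000000…
[12] q0 h=24  …000000[0]000000…
[13] q1 h=25  …000001[0]000000…
[14] q1 h=24  …000000[1]000000…
[15] q0 h=25  …000000[0]000000…
[16] q1 h=26  …000001[0]000000…
[17] q1 h=25  …000000[1]000000…
[18] q0 h=26  …000000[0]000000…
[19] q1 h=27  …000001[0]000000…
[20] q1 h=26  …000000[1]000000…
[21] q0 h=27  …000000[0]000000…
[22] q1 h=28  …000001[0]000000…
[23] q1 h=27  …000000[1]000000…
[24] q0 h=28  …000000[0]000000…
[25] q1 h=29  …000001[0]000000…
[26] q1 h=28  …000000[1]000000…
[27] q0 h=29  …000000[0]000000…

0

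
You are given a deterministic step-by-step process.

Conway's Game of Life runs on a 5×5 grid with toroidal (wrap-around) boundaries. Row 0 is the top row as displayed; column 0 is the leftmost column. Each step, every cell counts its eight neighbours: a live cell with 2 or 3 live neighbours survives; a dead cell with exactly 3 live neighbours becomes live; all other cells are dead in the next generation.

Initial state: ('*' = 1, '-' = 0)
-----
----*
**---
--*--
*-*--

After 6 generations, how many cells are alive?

6

k=0  -----
----*
**---
--*--
*-*--
k=1  -----
*----
**---
*-*--
-*---
k=2  -----
**---
*---*
*-*--
-*---
k=3  **---
**--*
----*
*---*
-*---
k=4  --*-*
-*--*
-*-*-
*---*
-*--*
k=5  -**-*
-*--*
-***-
-****
-*--*
k=6  -**-*
----*
-----
----*
----*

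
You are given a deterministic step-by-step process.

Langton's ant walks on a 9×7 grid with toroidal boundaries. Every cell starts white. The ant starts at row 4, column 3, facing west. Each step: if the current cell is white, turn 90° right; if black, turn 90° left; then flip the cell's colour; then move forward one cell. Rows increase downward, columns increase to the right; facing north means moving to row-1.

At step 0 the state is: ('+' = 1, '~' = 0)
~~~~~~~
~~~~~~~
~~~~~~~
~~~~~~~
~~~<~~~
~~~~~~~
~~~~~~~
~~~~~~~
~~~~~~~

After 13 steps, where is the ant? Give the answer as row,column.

5,3

0) ~~~~~~~
~~~~~~~
~~~~~~~
~~~~~~~
~~~<~~~
~~~~~~~
~~~~~~~
~~~~~~~
~~~~~~~
1) ~~~~~~~
~~~~~~~
~~~~~~~
~~~^~~~
~~~+~~~
~~~~~~~
~~~~~~~
~~~~~~~
~~~~~~~
2) ~~~~~~~
~~~~~~~
~~~~~~~
~~~+>~~
~~~+~~~
~~~~~~~
~~~~~~~
~~~~~~~
~~~~~~~
3) ~~~~~~~
~~~~~~~
~~~~~~~
~~~++~~
~~~+v~~
~~~~~~~
~~~~~~~
~~~~~~~
~~~~~~~
4) ~~~~~~~
~~~~~~~
~~~~~~~
~~~++~~
~~~<+~~
~~~~~~~
~~~~~~~
~~~~~~~
~~~~~~~
5) ~~~~~~~
~~~~~~~
~~~~~~~
~~~++~~
~~~~+~~
~~~v~~~
~~~~~~~
~~~~~~~
~~~~~~~
6) ~~~~~~~
~~~~~~~
~~~~~~~
~~~++~~
~~~~+~~
~~<+~~~
~~~~~~~
~~~~~~~
~~~~~~~
7) ~~~~~~~
~~~~~~~
~~~~~~~
~~~++~~
~~^~+~~
~~++~~~
~~~~~~~
~~~~~~~
~~~~~~~
8) ~~~~~~~
~~~~~~~
~~~~~~~
~~~++~~
~~+>+~~
~~++~~~
~~~~~~~
~~~~~~~
~~~~~~~
9) ~~~~~~~
~~~~~~~
~~~~~~~
~~~++~~
~~+++~~
~~+v~~~
~~~~~~~
~~~~~~~
~~~~~~~
10) ~~~~~~~
~~~~~~~
~~~~~~~
~~~++~~
~~+++~~
~~+~>~~
~~~~~~~
~~~~~~~
~~~~~~~
11) ~~~~~~~
~~~~~~~
~~~~~~~
~~~++~~
~~+++~~
~~+~+~~
~~~~v~~
~~~~~~~
~~~~~~~
12) ~~~~~~~
~~~~~~~
~~~~~~~
~~~++~~
~~+++~~
~~+~+~~
~~~<+~~
~~~~~~~
~~~~~~~
13) ~~~~~~~
~~~~~~~
~~~~~~~
~~~++~~
~~+++~~
~~+^+~~
~~~++~~
~~~~~~~
~~~~~~~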